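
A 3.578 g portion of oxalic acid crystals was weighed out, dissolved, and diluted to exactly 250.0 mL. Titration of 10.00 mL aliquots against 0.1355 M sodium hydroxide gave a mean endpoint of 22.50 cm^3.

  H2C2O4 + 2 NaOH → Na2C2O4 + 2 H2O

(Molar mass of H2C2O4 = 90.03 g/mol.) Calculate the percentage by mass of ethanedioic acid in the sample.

95.89 %

n(NaOH) per titration = 0.02250 × 0.1355 = 3.049 × 10^-3 mol
From the 1:2 ratio, n(H2C2O4) in each aliquot = 1/2 × 3.049 × 10^-3 = 1.524 × 10^-3 mol
n(H2C2O4) in the whole flask = 1.524 × 10^-3 × 250.0/10.00 = 0.03811 mol
mass of H2C2O4 = 0.03811 × 90.03 = 3.431 g
% H2C2O4 = 3.431 / 3.578 × 100 = 95.89 %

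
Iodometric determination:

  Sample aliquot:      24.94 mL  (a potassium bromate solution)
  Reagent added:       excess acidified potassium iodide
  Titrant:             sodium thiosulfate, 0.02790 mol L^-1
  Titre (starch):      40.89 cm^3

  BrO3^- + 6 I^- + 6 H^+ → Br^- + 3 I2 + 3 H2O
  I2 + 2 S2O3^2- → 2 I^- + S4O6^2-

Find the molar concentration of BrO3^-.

0.007624 mol/L

n(S2O3^2-) = 0.04089 × 0.02790 = 1.141 × 10^-3 mol
n(I2) = n(S2O3^2-)/2 = 5.704 × 10^-4 mol
From the 1:3 ratio, n(BrO3^-) in the aliquot = 1/3 × 5.704 × 10^-4 = 1.901 × 10^-4 mol
[BrO3^-] = 1.901 × 10^-4 / 0.02494 = 0.007624 mol/L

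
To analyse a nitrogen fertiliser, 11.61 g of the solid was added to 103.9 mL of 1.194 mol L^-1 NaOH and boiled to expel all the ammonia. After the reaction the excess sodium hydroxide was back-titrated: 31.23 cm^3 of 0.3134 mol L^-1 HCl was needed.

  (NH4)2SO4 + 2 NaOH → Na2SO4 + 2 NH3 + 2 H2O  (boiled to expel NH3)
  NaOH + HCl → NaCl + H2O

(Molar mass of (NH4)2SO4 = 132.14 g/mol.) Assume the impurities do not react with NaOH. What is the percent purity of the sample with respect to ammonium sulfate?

65.03 %

n(NaOH) added = 0.1039 × 1.194 = 0.1241 mol
n(HCl) used in back-titration = 0.03123 × 0.3134 = 9.787 × 10^-3 mol
n(NaOH) left over = 9.787 × 10^-3 mol (1:1 ratio)
n(NaOH) consumed by analyte = 0.1241 − 9.787 × 10^-3 = 0.1143 mol
From the 1:2 ratio, n((NH4)2SO4) = 1/2 × 0.1143 = 0.05713 mol
mass of (NH4)2SO4 = 0.05713 × 132.14 = 7.550 g
% (NH4)2SO4 = 7.550 / 11.61 × 100 = 65.03 %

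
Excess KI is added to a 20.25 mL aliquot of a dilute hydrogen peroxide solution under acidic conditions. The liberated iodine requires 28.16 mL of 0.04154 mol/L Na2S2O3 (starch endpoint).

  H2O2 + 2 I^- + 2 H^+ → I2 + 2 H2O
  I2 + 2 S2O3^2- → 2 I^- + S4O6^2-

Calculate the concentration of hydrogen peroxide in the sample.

0.02888 mol/L

n(S2O3^2-) = 0.02816 × 0.04154 = 1.170 × 10^-3 mol
n(I2) = n(S2O3^2-)/2 = 5.849 × 10^-4 mol
n(H2O2) in the aliquot = 5.849 × 10^-4 mol (1:1 ratio)
[H2O2] = 5.849 × 10^-4 / 0.02025 = 0.02888 mol/L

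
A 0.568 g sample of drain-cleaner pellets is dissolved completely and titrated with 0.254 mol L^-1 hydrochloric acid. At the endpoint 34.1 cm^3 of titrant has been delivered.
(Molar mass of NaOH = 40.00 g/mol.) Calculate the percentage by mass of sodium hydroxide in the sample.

NaOH + HCl → NaCl + H2O
n(HCl) = 0.0341 L × 0.254 mol/L = 8.66 × 10^-3 mol
n(NaOH) = 8.66 × 10^-3 mol (1:1 ratio)
mass of NaOH = 8.66 × 10^-3 × 40.00 g/mol = 0.346 g
% NaOH = 0.346 / 0.568 × 100 = 61.0 %

61.0 %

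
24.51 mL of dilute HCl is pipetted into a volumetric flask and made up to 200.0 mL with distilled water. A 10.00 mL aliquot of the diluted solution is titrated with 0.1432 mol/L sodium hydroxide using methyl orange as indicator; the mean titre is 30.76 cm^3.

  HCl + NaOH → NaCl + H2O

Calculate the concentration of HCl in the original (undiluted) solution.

3.594 mol/L

n(NaOH) = 0.03076 × 0.1432 = 4.405 × 10^-3 mol
n(HCl) in the aliquot = 4.405 × 10^-3 mol (1:1 ratio)
[HCl]_dilute = 4.405 × 10^-3 / 0.01000 = 0.4405 mol/L
Dilution factor = 200.0 / 24.51 = 8.160
[HCl]_stock = 0.4405 × 8.160 = 3.594 mol/L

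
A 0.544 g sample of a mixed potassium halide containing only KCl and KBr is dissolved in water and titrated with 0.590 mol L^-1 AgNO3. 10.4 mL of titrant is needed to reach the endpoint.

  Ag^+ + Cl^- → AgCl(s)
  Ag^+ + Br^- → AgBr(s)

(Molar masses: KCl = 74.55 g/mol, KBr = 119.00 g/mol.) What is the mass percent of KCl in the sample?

n(AgNO3) = 0.0104 × 0.590 = 6.14 × 10^-3 mol
Let x = n(KCl), y = n(KBr).
Titrant: 1x + 1y = 6.14 × 10^-3;  mass: 74.55x + 119.00y = 0.544
Solving, x = 4.19 × 10^-3 mol, y = 1.95 × 10^-3 mol
mass of KCl = 4.19 × 10^-3 × 74.55 = 0.312 g
% KCl = 0.312 / 0.544 × 100 = 57.4 %

57.4 %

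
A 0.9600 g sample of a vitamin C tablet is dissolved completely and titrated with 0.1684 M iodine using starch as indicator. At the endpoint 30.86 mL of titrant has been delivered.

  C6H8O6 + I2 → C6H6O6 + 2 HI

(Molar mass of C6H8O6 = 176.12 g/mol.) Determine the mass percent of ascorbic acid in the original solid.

n(I2) = 0.03086 L × 0.1684 mol/L = 5.197 × 10^-3 mol
n(C6H8O6) = 5.197 × 10^-3 mol (1:1 ratio)
mass of C6H8O6 = 5.197 × 10^-3 × 176.12 g/mol = 0.9153 g
% C6H8O6 = 0.9153 / 0.9600 × 100 = 95.34 %

95.34 %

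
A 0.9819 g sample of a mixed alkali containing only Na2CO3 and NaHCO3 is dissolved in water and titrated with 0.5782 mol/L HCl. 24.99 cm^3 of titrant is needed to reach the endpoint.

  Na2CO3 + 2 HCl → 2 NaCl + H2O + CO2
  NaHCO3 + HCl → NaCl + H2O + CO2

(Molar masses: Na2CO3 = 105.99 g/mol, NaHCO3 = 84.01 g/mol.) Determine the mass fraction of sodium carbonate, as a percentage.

40.37 %

n(HCl) = 0.02499 × 0.5782 = 0.01445 mol
Let x = n(Na2CO3), y = n(NaHCO3).
Titrant: 2x + 1y = 0.01445;  mass: 105.99x + 84.01y = 0.9819
Solving, x = 3.740 × 10^-3 mol, y = 6.970 × 10^-3 mol
mass of Na2CO3 = 3.740 × 10^-3 × 105.99 = 0.3964 g
% Na2CO3 = 0.3964 / 0.9819 × 100 = 40.37 %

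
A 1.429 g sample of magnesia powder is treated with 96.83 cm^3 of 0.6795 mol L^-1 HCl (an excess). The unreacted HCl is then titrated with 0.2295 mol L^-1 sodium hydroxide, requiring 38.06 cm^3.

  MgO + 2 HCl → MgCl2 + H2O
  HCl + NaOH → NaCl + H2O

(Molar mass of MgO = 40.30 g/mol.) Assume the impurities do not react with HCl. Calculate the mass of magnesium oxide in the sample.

n(HCl) added = 0.09683 × 0.6795 = 0.06580 mol
n(NaOH) used in back-titration = 0.03806 × 0.2295 = 8.735 × 10^-3 mol
n(HCl) left over = 8.735 × 10^-3 mol (1:1 ratio)
n(HCl) consumed by analyte = 0.06580 − 8.735 × 10^-3 = 0.05706 mol
From the 1:2 ratio, n(MgO) = 1/2 × 0.05706 = 0.02853 mol
mass of MgO = 0.02853 × 40.30 = 1.150 g

1.150 g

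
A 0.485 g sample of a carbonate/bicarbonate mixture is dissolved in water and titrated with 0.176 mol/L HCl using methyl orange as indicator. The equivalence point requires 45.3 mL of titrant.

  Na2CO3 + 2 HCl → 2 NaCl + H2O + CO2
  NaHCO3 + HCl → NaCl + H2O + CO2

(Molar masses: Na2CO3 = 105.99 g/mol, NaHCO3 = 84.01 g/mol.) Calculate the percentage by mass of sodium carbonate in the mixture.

n(HCl) = 0.0453 × 0.176 = 7.97 × 10^-3 mol
Let x = n(Na2CO3), y = n(NaHCO3).
Titrant: 2x + 1y = 7.97 × 10^-3;  mass: 105.99x + 84.01y = 0.485
Solving, x = 2.98 × 10^-3 mol, y = 2.01 × 10^-3 mol
mass of Na2CO3 = 2.98 × 10^-3 × 105.99 = 0.316 g
% Na2CO3 = 0.316 / 0.485 × 100 = 65.1 %

65.1 %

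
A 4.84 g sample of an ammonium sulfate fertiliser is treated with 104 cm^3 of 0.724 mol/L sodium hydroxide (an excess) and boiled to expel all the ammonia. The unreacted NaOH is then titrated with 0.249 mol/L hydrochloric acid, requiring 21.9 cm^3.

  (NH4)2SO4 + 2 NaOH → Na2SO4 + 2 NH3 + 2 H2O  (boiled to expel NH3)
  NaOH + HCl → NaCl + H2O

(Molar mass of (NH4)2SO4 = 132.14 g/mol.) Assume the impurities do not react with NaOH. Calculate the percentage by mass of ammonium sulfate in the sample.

95.3 %

n(NaOH) added = 0.104 × 0.724 = 0.0753 mol
n(HCl) used in back-titration = 0.0219 × 0.249 = 5.45 × 10^-3 mol
n(NaOH) left over = 5.45 × 10^-3 mol (1:1 ratio)
n(NaOH) consumed by analyte = 0.0753 − 5.45 × 10^-3 = 0.0698 mol
From the 1:2 ratio, n((NH4)2SO4) = 1/2 × 0.0698 = 0.0349 mol
mass of (NH4)2SO4 = 0.0349 × 132.14 = 4.61 g
% (NH4)2SO4 = 4.61 / 4.84 × 100 = 95.3 %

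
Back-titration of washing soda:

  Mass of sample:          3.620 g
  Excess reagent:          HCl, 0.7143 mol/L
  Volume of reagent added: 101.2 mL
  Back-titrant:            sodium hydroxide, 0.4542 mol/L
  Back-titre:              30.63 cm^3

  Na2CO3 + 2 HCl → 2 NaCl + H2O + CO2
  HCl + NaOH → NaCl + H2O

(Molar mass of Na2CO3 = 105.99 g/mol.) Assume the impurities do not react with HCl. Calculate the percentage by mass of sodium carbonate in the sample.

85.46 %

n(HCl) added = 0.1012 × 0.7143 = 0.07229 mol
n(NaOH) used in back-titration = 0.03063 × 0.4542 = 0.01391 mol
n(HCl) left over = 0.01391 mol (1:1 ratio)
n(HCl) consumed by analyte = 0.07229 − 0.01391 = 0.05838 mol
From the 1:2 ratio, n(Na2CO3) = 1/2 × 0.05838 = 0.02919 mol
mass of Na2CO3 = 0.02919 × 105.99 = 3.094 g
% Na2CO3 = 3.094 / 3.620 × 100 = 85.46 %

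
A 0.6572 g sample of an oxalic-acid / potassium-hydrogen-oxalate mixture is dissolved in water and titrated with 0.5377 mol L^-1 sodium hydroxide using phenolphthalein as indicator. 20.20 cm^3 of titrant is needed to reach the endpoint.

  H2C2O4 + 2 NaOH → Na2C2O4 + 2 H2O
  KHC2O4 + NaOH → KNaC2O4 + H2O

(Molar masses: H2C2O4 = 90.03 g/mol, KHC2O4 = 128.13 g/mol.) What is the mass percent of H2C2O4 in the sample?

60.53 %

n(NaOH) = 0.02020 × 0.5377 = 0.01086 mol
Let x = n(H2C2O4), y = n(KHC2O4).
Titrant: 2x + 1y = 0.01086;  mass: 90.03x + 128.13y = 0.6572
Solving, x = 4.419 × 10^-3 mol, y = 2.025 × 10^-3 mol
mass of H2C2O4 = 4.419 × 10^-3 × 90.03 = 0.3978 g
% H2C2O4 = 0.3978 / 0.6572 × 100 = 60.53 %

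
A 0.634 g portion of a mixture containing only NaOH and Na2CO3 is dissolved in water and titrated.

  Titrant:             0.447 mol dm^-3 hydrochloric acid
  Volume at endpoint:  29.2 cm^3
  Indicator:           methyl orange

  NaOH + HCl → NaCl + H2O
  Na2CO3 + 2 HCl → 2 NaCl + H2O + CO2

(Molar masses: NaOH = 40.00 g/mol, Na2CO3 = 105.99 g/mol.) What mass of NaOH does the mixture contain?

n(HCl) = 0.0292 × 0.447 = 0.0131 mol
Let x = n(NaOH), y = n(Na2CO3).
Titrant: 1x + 2y = 0.0131;  mass: 40.00x + 105.99y = 0.634
Solving, x = 4.44 × 10^-3 mol, y = 4.31 × 10^-3 mol
mass of NaOH = 4.44 × 10^-3 × 40.00 = 0.178 g

0.178 g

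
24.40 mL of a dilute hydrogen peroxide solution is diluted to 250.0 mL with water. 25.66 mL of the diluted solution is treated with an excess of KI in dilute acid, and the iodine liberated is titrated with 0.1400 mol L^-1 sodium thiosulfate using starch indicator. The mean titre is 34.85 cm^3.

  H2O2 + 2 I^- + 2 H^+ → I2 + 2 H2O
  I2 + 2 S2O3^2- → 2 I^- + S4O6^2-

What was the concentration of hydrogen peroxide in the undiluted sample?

n(S2O3^2-) = 0.03485 × 0.1400 = 4.879 × 10^-3 mol
n(I2) = n(S2O3^2-)/2 = 2.440 × 10^-3 mol
n(H2O2) in the aliquot = 2.440 × 10^-3 mol (1:1 ratio)
[H2O2]_dilute = 2.440 × 10^-3 / 0.02566 = 0.09507 mol/L
[H2O2]_original = 0.09507 × 250.0/24.40 = 0.9741 mol/L

0.9741 mol/L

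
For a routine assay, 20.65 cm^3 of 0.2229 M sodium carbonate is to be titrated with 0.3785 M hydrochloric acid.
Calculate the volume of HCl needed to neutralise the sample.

Na2CO3 + 2 HCl → 2 NaCl + H2O + CO2
n(Na2CO3) = 0.02065 L × 0.2229 mol/L = 4.603 × 10^-3 mol
From the 2:1 stoichiometry, n(HCl) = 2/1 × 4.603 × 10^-3 = 9.206 × 10^-3 mol
V(HCl) = 9.206 × 10^-3 mol / 0.3785 mol/L = 0.02432 L = 24.32 mL

24.32 mL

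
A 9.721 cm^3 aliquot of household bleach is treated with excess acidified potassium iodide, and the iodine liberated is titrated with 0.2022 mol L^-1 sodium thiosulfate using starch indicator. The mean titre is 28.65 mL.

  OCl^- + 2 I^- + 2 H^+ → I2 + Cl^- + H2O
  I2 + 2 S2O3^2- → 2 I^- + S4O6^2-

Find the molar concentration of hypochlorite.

n(S2O3^2-) = 0.02865 × 0.2022 = 5.793 × 10^-3 mol
n(I2) = n(S2O3^2-)/2 = 2.897 × 10^-3 mol
n(OCl^-) in the aliquot = 2.897 × 10^-3 mol (1:1 ratio)
[OCl^-] = 2.897 × 10^-3 / 0.009721 = 0.2980 mol/L

0.2980 mol/L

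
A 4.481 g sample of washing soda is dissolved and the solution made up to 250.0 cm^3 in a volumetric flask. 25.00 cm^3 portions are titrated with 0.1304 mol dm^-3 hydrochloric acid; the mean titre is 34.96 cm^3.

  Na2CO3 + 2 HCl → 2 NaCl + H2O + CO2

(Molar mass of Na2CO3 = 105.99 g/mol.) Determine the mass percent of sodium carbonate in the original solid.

53.91 %

n(HCl) per titration = 0.03496 × 0.1304 = 4.559 × 10^-3 mol
From the 1:2 ratio, n(Na2CO3) in each aliquot = 1/2 × 4.559 × 10^-3 = 2.279 × 10^-3 mol
n(Na2CO3) in the whole flask = 2.279 × 10^-3 × 250.0/25.00 = 0.02279 mol
mass of Na2CO3 = 0.02279 × 105.99 = 2.416 g
% Na2CO3 = 2.416 / 4.481 × 100 = 53.91 %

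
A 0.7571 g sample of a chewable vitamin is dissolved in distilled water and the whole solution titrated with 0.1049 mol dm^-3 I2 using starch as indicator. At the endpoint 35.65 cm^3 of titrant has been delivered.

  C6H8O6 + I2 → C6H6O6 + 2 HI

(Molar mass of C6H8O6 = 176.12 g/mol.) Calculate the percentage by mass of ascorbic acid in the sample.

86.99 %

n(I2) = 0.03565 L × 0.1049 mol/L = 3.740 × 10^-3 mol
n(C6H8O6) = 3.740 × 10^-3 mol (1:1 ratio)
mass of C6H8O6 = 3.740 × 10^-3 × 176.12 g/mol = 0.6586 g
% C6H8O6 = 0.6586 / 0.7571 × 100 = 86.99 %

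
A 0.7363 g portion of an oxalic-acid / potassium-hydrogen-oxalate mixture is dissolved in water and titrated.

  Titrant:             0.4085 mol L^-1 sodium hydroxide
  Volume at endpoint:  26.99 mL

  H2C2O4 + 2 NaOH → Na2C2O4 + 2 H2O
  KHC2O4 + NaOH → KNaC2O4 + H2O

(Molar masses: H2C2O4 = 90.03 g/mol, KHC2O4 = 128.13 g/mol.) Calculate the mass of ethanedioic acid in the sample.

n(NaOH) = 0.02699 × 0.4085 = 0.01103 mol
Let x = n(H2C2O4), y = n(KHC2O4).
Titrant: 2x + 1y = 0.01103;  mass: 90.03x + 128.13y = 0.7363
Solving, x = 4.069 × 10^-3 mol, y = 2.887 × 10^-3 mol
mass of H2C2O4 = 4.069 × 10^-3 × 90.03 = 0.3663 g

0.3663 g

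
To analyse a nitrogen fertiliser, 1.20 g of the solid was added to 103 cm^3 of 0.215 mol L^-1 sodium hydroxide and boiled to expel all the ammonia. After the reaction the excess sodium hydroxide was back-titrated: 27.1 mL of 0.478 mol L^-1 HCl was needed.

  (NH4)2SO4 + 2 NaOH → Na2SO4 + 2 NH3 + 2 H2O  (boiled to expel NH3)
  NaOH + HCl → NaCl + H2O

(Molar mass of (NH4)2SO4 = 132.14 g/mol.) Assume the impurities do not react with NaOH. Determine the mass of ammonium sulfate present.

0.607 g

n(NaOH) added = 0.103 × 0.215 = 0.0221 mol
n(HCl) used in back-titration = 0.0271 × 0.478 = 0.0130 mol
n(NaOH) left over = 0.0130 mol (1:1 ratio)
n(NaOH) consumed by analyte = 0.0221 − 0.0130 = 9.19 × 10^-3 mol
From the 1:2 ratio, n((NH4)2SO4) = 1/2 × 9.19 × 10^-3 = 4.60 × 10^-3 mol
mass of (NH4)2SO4 = 4.60 × 10^-3 × 132.14 = 0.607 g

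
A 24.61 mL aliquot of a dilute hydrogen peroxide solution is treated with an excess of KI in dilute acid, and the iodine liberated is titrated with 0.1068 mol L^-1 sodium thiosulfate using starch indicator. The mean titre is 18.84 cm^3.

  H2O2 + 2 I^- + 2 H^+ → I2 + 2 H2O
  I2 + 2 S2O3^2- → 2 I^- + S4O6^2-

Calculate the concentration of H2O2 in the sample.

n(S2O3^2-) = 0.01884 × 0.1068 = 2.012 × 10^-3 mol
n(I2) = n(S2O3^2-)/2 = 1.006 × 10^-3 mol
n(H2O2) in the aliquot = 1.006 × 10^-3 mol (1:1 ratio)
[H2O2] = 1.006 × 10^-3 / 0.02461 = 0.04088 mol/L

0.04088 mol/L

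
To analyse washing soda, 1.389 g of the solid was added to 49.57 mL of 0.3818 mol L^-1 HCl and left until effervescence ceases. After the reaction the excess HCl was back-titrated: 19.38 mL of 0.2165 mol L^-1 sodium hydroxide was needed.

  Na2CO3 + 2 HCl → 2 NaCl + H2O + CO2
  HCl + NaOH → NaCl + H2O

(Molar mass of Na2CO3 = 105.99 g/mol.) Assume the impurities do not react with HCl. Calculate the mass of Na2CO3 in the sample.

n(HCl) added = 0.04957 × 0.3818 = 0.01893 mol
n(NaOH) used in back-titration = 0.01938 × 0.2165 = 4.196 × 10^-3 mol
n(HCl) left over = 4.196 × 10^-3 mol (1:1 ratio)
n(HCl) consumed by analyte = 0.01893 − 4.196 × 10^-3 = 0.01473 mol
From the 1:2 ratio, n(Na2CO3) = 1/2 × 0.01473 = 7.365 × 10^-3 mol
mass of Na2CO3 = 7.365 × 10^-3 × 105.99 = 0.7806 g

0.7806 g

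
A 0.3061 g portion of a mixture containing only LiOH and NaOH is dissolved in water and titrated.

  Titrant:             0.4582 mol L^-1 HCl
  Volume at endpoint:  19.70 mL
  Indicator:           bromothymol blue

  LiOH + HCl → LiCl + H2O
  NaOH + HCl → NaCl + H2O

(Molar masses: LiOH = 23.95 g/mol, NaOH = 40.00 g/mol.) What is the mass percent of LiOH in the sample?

26.79 %

n(HCl) = 0.01970 × 0.4582 = 9.027 × 10^-3 mol
Let x = n(LiOH), y = n(NaOH).
Titrant: 1x + 1y = 9.027 × 10^-3;  mass: 23.95x + 40.00y = 0.3061
Solving, x = 3.424 × 10^-3 mol, y = 5.602 × 10^-3 mol
mass of LiOH = 3.424 × 10^-3 × 23.95 = 0.08201 g
% LiOH = 0.08201 / 0.3061 × 100 = 26.79 %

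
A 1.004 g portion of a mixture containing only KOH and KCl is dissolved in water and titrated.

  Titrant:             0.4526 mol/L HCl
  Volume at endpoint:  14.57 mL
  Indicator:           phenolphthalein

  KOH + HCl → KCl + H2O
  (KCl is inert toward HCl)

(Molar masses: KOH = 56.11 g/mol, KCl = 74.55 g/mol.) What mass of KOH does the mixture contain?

0.3700 g

n(HCl) = 0.01457 × 0.4526 = 6.594 × 10^-3 mol
Let x = n(KOH), y = n(KCl).
Titrant: 1x = 6.594 × 10^-3;  mass: 56.11x + 74.55y = 1.004
Solving, x = 6.594 × 10^-3 mol, y = 8.504 × 10^-3 mol
mass of KOH = 6.594 × 10^-3 × 56.11 = 0.3700 g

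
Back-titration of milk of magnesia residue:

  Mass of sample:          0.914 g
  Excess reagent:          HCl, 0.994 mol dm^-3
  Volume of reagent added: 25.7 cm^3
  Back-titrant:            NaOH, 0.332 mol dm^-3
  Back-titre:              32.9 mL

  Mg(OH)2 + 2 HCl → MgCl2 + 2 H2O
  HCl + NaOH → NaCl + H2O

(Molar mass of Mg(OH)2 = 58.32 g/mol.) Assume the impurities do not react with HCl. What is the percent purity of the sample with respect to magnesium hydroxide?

46.7 %

n(HCl) added = 0.0257 × 0.994 = 0.0255 mol
n(NaOH) used in back-titration = 0.0329 × 0.332 = 0.0109 mol
n(HCl) left over = 0.0109 mol (1:1 ratio)
n(HCl) consumed by analyte = 0.0255 − 0.0109 = 0.0146 mol
From the 1:2 ratio, n(Mg(OH)2) = 1/2 × 0.0146 = 7.31 × 10^-3 mol
mass of Mg(OH)2 = 7.31 × 10^-3 × 58.32 = 0.426 g
% Mg(OH)2 = 0.426 / 0.914 × 100 = 46.7 %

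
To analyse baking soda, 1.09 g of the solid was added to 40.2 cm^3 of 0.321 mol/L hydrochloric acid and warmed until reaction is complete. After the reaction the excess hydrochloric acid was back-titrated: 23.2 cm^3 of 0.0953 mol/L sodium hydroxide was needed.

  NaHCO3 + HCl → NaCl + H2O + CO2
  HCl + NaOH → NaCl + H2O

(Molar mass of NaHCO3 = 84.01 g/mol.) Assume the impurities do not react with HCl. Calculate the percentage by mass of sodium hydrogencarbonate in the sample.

n(HCl) added = 0.0402 × 0.321 = 0.0129 mol
n(NaOH) used in back-titration = 0.0232 × 0.0953 = 2.21 × 10^-3 mol
n(HCl) left over = 2.21 × 10^-3 mol (1:1 ratio)
n(HCl) consumed by analyte = 0.0129 − 2.21 × 10^-3 = 0.0107 mol
n(NaHCO3) = 0.0107 mol (1:1 ratio)
mass of NaHCO3 = 0.0107 × 84.01 = 0.898 g
% NaHCO3 = 0.898 / 1.09 × 100 = 82.4 %

82.4 %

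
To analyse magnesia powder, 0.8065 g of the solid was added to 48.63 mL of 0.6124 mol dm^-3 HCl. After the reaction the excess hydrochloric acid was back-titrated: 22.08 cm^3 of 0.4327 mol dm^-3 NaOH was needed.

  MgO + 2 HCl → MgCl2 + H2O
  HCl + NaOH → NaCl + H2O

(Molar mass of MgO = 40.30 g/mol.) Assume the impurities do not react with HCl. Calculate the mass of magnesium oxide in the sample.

0.4076 g

n(HCl) added = 0.04863 × 0.6124 = 0.02978 mol
n(NaOH) used in back-titration = 0.02208 × 0.4327 = 9.554 × 10^-3 mol
n(HCl) left over = 9.554 × 10^-3 mol (1:1 ratio)
n(HCl) consumed by analyte = 0.02978 − 9.554 × 10^-3 = 0.02023 mol
From the 1:2 ratio, n(MgO) = 1/2 × 0.02023 = 0.01011 mol
mass of MgO = 0.01011 × 40.30 = 0.4076 g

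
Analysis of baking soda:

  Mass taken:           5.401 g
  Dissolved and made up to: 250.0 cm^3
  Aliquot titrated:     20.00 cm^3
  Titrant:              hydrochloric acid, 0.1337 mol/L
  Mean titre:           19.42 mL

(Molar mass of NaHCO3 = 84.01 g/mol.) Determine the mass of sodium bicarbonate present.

2.727 g

NaHCO3 + HCl → NaCl + H2O + CO2
n(HCl) per titration = 0.01942 × 0.1337 = 2.596 × 10^-3 mol
n(NaHCO3) in each aliquot = 2.596 × 10^-3 mol (1:1 ratio)
n(NaHCO3) in the whole flask = 2.596 × 10^-3 × 250.0/20.00 = 0.03246 mol
mass of NaHCO3 = 0.03246 × 84.01 = 2.727 g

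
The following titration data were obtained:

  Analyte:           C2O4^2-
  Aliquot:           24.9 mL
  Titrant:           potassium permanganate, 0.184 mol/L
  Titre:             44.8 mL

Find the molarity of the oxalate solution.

2 MnO4^- + 5 C2O4^2- + 16 H^+ → 2 Mn^2+ + 10 CO2 + 8 H2O
n(KMnO4) = 0.0448 L × 0.184 mol/L = 8.24 × 10^-3 mol
From the 5:2 mole ratio, n(C2O4^2-) = 5/2 × 8.24 × 10^-3 = 0.0206 mol
[C2O4^2-] = 0.0206 mol / 0.0249 L = 0.828 mol/L

0.828 mol/L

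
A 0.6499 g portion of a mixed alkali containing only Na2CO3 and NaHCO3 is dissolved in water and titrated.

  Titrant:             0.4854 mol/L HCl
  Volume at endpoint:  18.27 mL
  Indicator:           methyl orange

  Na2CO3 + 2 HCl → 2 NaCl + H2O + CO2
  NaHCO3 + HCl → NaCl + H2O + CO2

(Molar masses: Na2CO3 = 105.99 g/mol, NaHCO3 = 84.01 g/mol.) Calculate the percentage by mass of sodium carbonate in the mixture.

25.01 %

n(HCl) = 0.01827 × 0.4854 = 8.868 × 10^-3 mol
Let x = n(Na2CO3), y = n(NaHCO3).
Titrant: 2x + 1y = 8.868 × 10^-3;  mass: 105.99x + 84.01y = 0.6499
Solving, x = 1.533 × 10^-3 mol, y = 5.801 × 10^-3 mol
mass of Na2CO3 = 1.533 × 10^-3 × 105.99 = 0.1625 g
% Na2CO3 = 0.1625 / 0.6499 × 100 = 25.01 %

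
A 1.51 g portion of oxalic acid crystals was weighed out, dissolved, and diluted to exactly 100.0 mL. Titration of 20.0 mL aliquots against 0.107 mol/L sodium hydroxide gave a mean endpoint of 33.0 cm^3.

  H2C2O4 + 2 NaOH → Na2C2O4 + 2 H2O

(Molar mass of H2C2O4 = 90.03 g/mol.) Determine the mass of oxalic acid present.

n(NaOH) per titration = 0.0330 × 0.107 = 3.53 × 10^-3 mol
From the 1:2 ratio, n(H2C2O4) in each aliquot = 1/2 × 3.53 × 10^-3 = 1.77 × 10^-3 mol
n(H2C2O4) in the whole flask = 1.77 × 10^-3 × 100.0/20.0 = 8.83 × 10^-3 mol
mass of H2C2O4 = 8.83 × 10^-3 × 90.03 = 0.795 g

0.795 g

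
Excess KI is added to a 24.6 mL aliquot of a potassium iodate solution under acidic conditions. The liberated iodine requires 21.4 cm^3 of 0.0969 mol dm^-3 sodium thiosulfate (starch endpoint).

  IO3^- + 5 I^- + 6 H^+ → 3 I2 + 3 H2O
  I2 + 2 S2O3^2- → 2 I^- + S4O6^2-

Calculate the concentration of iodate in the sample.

0.0140 mol/L

n(S2O3^2-) = 0.0214 × 0.0969 = 2.07 × 10^-3 mol
n(I2) = n(S2O3^2-)/2 = 1.04 × 10^-3 mol
From the 1:3 ratio, n(IO3^-) in the aliquot = 1/3 × 1.04 × 10^-3 = 3.46 × 10^-4 mol
[IO3^-] = 3.46 × 10^-4 / 0.0246 = 0.0140 mol/L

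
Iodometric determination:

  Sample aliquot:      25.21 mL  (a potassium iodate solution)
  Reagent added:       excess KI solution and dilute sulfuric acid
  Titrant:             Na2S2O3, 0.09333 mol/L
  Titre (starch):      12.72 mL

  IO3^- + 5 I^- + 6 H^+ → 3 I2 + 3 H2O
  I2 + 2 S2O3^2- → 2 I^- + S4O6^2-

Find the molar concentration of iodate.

0.007848 mol/L

n(S2O3^2-) = 0.01272 × 0.09333 = 1.187 × 10^-3 mol
n(I2) = n(S2O3^2-)/2 = 5.936 × 10^-4 mol
From the 1:3 ratio, n(IO3^-) in the aliquot = 1/3 × 5.936 × 10^-4 = 1.979 × 10^-4 mol
[IO3^-] = 1.979 × 10^-4 / 0.02521 = 0.007848 mol/L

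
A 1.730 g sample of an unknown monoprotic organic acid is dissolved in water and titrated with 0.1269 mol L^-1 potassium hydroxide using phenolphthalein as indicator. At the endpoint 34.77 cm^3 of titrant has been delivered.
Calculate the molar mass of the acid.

n(KOH) = 0.03477 L × 0.1269 mol/L = 4.412 × 10^-3 mol
n(HA) = 4.412 × 10^-3 mol (1:1 ratio)
M = m / n = 1.730 g / 4.412 × 10^-3 mol = 392.1 g/mol

392.1 g/mol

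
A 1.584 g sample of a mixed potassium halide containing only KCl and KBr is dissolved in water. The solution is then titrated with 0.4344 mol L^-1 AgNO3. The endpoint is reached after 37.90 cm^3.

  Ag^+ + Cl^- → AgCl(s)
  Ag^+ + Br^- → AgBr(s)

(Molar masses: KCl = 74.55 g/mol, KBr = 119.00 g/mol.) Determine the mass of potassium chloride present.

n(AgNO3) = 0.03790 × 0.4344 = 0.01646 mol
Let x = n(KCl), y = n(KBr).
Titrant: 1x + 1y = 0.01646;  mass: 74.55x + 119.00y = 1.584
Solving, x = 8.441 × 10^-3 mol, y = 8.023 × 10^-3 mol
mass of KCl = 8.441 × 10^-3 × 74.55 = 0.6293 g

0.6293 g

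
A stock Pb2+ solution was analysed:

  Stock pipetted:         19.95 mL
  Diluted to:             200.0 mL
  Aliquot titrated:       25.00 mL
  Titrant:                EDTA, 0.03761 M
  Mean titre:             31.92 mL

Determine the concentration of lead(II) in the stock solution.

Pb^2+ + EDTA^4- → [Pb(EDTA)]^2-
n(EDTA) = 0.03192 × 0.03761 = 1.201 × 10^-3 mol
n(Pb2+) in the aliquot = 1.201 × 10^-3 mol (1:1 ratio)
[Pb2+]_dilute = 1.201 × 10^-3 / 0.02500 = 0.04802 mol/L
Dilution factor = 200.0 / 19.95 = 10.03
[Pb2+]_stock = 0.04802 × 10.03 = 0.4814 mol/L

0.4814 M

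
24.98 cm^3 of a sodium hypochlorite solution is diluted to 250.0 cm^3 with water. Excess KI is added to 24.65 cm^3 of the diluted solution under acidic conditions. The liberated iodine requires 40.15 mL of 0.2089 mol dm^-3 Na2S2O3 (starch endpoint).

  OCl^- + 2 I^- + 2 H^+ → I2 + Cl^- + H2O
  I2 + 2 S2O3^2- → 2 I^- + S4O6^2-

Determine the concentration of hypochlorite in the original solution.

1.703 mol/L

n(S2O3^2-) = 0.04015 × 0.2089 = 8.387 × 10^-3 mol
n(I2) = n(S2O3^2-)/2 = 4.194 × 10^-3 mol
n(OCl^-) in the aliquot = 4.194 × 10^-3 mol (1:1 ratio)
[OCl^-]_dilute = 4.194 × 10^-3 / 0.02465 = 0.1701 mol/L
[OCl^-]_original = 0.1701 × 250.0/24.98 = 1.703 mol/L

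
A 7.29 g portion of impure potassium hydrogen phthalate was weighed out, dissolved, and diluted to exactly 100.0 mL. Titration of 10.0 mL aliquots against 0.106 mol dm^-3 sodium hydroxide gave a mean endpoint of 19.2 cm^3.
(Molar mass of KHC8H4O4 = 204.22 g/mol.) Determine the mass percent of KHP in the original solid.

57.0 %

KHC8H4O4 + NaOH → KNaC8H4O4 + H2O
n(NaOH) per titration = 0.0192 × 0.106 = 2.04 × 10^-3 mol
n(KHC8H4O4) in each aliquot = 2.04 × 10^-3 mol (1:1 ratio)
n(KHC8H4O4) in the whole flask = 2.04 × 10^-3 × 100.0/10.0 = 0.0204 mol
mass of KHC8H4O4 = 0.0204 × 204.22 = 4.16 g
% KHC8H4O4 = 4.16 / 7.29 × 100 = 57.0 %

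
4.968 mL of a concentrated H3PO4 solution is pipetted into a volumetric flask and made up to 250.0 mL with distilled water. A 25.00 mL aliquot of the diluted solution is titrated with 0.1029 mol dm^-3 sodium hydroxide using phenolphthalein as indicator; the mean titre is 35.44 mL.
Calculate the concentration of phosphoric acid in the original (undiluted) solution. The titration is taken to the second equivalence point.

H3PO4 + 2 NaOH → Na2HPO4 + 2 H2O
n(NaOH) = 0.03544 × 0.1029 = 3.647 × 10^-3 mol
From the 1:2 ratio, n(H3PO4) in the aliquot = 1/2 × 3.647 × 10^-3 = 1.823 × 10^-3 mol
[H3PO4]_dilute = 1.823 × 10^-3 / 0.02500 = 0.07294 mol/L
Dilution factor = 250.0 / 4.968 = 50.32
[H3PO4]_stock = 0.07294 × 50.32 = 3.670 mol/L

3.670 mol/L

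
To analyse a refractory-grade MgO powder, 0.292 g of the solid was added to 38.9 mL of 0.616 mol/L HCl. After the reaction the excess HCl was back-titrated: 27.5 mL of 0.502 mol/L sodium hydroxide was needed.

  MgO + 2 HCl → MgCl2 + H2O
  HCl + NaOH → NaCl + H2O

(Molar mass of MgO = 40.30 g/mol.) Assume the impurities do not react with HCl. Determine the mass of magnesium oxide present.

0.205 g

n(HCl) added = 0.0389 × 0.616 = 0.0240 mol
n(NaOH) used in back-titration = 0.0275 × 0.502 = 0.0138 mol
n(HCl) left over = 0.0138 mol (1:1 ratio)
n(HCl) consumed by analyte = 0.0240 − 0.0138 = 0.0102 mol
From the 1:2 ratio, n(MgO) = 1/2 × 0.0102 = 5.08 × 10^-3 mol
mass of MgO = 5.08 × 10^-3 × 40.30 = 0.205 g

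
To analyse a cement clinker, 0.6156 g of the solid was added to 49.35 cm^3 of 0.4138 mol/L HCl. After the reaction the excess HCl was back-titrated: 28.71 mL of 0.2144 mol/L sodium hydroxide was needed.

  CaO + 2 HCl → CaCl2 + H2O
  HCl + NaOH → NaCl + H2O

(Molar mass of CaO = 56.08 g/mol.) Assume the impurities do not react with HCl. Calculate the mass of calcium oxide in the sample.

n(HCl) added = 0.04935 × 0.4138 = 0.02042 mol
n(NaOH) used in back-titration = 0.02871 × 0.2144 = 6.155 × 10^-3 mol
n(HCl) left over = 6.155 × 10^-3 mol (1:1 ratio)
n(HCl) consumed by analyte = 0.02042 − 6.155 × 10^-3 = 0.01427 mol
From the 1:2 ratio, n(CaO) = 1/2 × 0.01427 = 7.133 × 10^-3 mol
mass of CaO = 7.133 × 10^-3 × 56.08 = 0.4000 g

0.4000 g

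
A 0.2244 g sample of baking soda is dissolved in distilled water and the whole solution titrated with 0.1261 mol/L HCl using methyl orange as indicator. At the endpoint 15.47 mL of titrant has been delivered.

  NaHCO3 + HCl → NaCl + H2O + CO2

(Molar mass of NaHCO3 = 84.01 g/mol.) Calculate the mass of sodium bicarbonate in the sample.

n(HCl) = 0.01547 L × 0.1261 mol/L = 1.951 × 10^-3 mol
n(NaHCO3) = 1.951 × 10^-3 mol (1:1 ratio)
mass of NaHCO3 = 1.951 × 10^-3 × 84.01 g/mol = 0.1639 g

0.1639 g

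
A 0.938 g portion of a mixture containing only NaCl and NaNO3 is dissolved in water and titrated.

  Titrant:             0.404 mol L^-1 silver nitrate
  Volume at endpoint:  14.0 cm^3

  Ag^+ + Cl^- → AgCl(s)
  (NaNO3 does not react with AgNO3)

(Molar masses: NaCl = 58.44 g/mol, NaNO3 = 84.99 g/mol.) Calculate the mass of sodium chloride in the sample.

0.331 g

n(AgNO3) = 0.0140 × 0.404 = 5.66 × 10^-3 mol
Let x = n(NaCl), y = n(NaNO3).
Titrant: 1x = 5.66 × 10^-3;  mass: 58.44x + 84.99y = 0.938
Solving, x = 5.66 × 10^-3 mol, y = 7.15 × 10^-3 mol
mass of NaCl = 5.66 × 10^-3 × 58.44 = 0.331 g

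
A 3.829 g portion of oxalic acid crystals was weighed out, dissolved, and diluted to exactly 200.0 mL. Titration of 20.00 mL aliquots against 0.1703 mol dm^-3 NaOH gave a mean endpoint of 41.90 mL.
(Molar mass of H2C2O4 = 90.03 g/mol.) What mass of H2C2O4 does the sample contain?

3.212 g

H2C2O4 + 2 NaOH → Na2C2O4 + 2 H2O
n(NaOH) per titration = 0.04190 × 0.1703 = 7.136 × 10^-3 mol
From the 1:2 ratio, n(H2C2O4) in each aliquot = 1/2 × 7.136 × 10^-3 = 3.568 × 10^-3 mol
n(H2C2O4) in the whole flask = 3.568 × 10^-3 × 200.0/20.00 = 0.03568 mol
mass of H2C2O4 = 0.03568 × 90.03 = 3.212 g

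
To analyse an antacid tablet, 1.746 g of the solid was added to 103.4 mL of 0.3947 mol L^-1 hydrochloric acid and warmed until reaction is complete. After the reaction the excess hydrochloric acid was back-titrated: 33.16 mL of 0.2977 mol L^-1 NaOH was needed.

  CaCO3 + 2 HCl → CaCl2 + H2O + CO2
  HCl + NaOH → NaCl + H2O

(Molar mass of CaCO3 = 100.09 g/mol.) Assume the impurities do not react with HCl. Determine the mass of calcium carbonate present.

1.548 g

n(HCl) added = 0.1034 × 0.3947 = 0.04081 mol
n(NaOH) used in back-titration = 0.03316 × 0.2977 = 9.872 × 10^-3 mol
n(HCl) left over = 9.872 × 10^-3 mol (1:1 ratio)
n(HCl) consumed by analyte = 0.04081 − 9.872 × 10^-3 = 0.03094 mol
From the 1:2 ratio, n(CaCO3) = 1/2 × 0.03094 = 0.01547 mol
mass of CaCO3 = 0.01547 × 100.09 = 1.548 g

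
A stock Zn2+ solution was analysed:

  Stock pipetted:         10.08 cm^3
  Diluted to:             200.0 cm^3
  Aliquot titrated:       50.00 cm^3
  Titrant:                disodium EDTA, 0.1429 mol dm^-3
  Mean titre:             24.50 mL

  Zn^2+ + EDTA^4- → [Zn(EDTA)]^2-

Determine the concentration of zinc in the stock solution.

n(EDTA) = 0.02450 × 0.1429 = 3.501 × 10^-3 mol
n(Zn2+) in the aliquot = 3.501 × 10^-3 mol (1:1 ratio)
[Zn2+]_dilute = 3.501 × 10^-3 / 0.05000 = 0.07002 mol/L
Dilution factor = 200.0 / 10.08 = 19.84
[Zn2+]_stock = 0.07002 × 19.84 = 1.389 mol/L

1.389 mol/L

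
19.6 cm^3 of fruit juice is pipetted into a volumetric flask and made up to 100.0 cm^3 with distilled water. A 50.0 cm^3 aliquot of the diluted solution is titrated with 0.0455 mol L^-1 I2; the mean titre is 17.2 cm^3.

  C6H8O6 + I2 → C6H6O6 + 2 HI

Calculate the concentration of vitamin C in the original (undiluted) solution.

n(I2) = 0.0172 × 0.0455 = 7.83 × 10^-4 mol
n(C6H8O6) in the aliquot = 7.83 × 10^-4 mol (1:1 ratio)
[C6H8O6]_dilute = 7.83 × 10^-4 / 0.0500 = 0.0157 mol/L
Dilution factor = 100.0 / 19.6 = 5.102
[C6H8O6]_stock = 0.0157 × 5.102 = 0.0799 mol/L

0.0799 mol/L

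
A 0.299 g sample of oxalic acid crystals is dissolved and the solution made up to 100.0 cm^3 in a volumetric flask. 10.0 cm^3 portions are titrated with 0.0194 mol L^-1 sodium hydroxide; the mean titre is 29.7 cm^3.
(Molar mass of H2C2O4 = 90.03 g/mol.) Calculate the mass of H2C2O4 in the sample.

0.259 g

H2C2O4 + 2 NaOH → Na2C2O4 + 2 H2O
n(NaOH) per titration = 0.0297 × 0.0194 = 5.76 × 10^-4 mol
From the 1:2 ratio, n(H2C2O4) in each aliquot = 1/2 × 5.76 × 10^-4 = 2.88 × 10^-4 mol
n(H2C2O4) in the whole flask = 2.88 × 10^-4 × 100.0/10.0 = 2.88 × 10^-3 mol
mass of H2C2O4 = 2.88 × 10^-3 × 90.03 = 0.259 g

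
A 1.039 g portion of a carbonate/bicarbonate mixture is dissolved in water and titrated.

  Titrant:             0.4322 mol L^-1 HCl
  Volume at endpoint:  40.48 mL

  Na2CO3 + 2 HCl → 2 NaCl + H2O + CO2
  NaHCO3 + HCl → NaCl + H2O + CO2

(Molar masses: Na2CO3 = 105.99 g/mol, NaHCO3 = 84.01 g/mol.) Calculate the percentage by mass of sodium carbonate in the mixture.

70.85 %

n(HCl) = 0.04048 × 0.4322 = 0.01750 mol
Let x = n(Na2CO3), y = n(NaHCO3).
Titrant: 2x + 1y = 0.01750;  mass: 105.99x + 84.01y = 1.039
Solving, x = 6.945 × 10^-3 mol, y = 3.606 × 10^-3 mol
mass of Na2CO3 = 6.945 × 10^-3 × 105.99 = 0.7361 g
% Na2CO3 = 0.7361 / 1.039 × 100 = 70.85 %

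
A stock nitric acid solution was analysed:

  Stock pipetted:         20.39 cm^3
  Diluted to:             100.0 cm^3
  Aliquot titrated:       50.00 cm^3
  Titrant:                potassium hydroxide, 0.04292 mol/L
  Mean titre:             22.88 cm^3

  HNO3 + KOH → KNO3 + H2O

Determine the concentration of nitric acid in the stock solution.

n(KOH) = 0.02288 × 0.04292 = 9.820 × 10^-4 mol
n(HNO3) in the aliquot = 9.820 × 10^-4 mol (1:1 ratio)
[HNO3]_dilute = 9.820 × 10^-4 / 0.05000 = 0.01964 mol/L
Dilution factor = 100.0 / 20.39 = 4.904
[HNO3]_stock = 0.01964 × 4.904 = 0.09632 mol/L

0.09632 mol/L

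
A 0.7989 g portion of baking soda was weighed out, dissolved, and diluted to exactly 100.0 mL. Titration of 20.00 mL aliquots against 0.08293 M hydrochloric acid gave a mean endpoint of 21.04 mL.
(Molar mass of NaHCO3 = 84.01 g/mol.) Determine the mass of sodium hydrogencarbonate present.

NaHCO3 + HCl → NaCl + H2O + CO2
n(HCl) per titration = 0.02104 × 0.08293 = 1.745 × 10^-3 mol
n(NaHCO3) in each aliquot = 1.745 × 10^-3 mol (1:1 ratio)
n(NaHCO3) in the whole flask = 1.745 × 10^-3 × 100.0/20.00 = 8.724 × 10^-3 mol
mass of NaHCO3 = 8.724 × 10^-3 × 84.01 = 0.7329 g

0.7329 g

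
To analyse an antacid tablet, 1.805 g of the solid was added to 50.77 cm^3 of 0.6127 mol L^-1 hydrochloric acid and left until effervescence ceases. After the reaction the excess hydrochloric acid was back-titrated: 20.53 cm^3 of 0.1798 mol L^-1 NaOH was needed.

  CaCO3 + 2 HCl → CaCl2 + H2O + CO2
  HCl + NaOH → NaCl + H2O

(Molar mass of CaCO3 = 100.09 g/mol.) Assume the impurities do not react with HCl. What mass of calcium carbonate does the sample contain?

n(HCl) added = 0.05077 × 0.6127 = 0.03111 mol
n(NaOH) used in back-titration = 0.02053 × 0.1798 = 3.691 × 10^-3 mol
n(HCl) left over = 3.691 × 10^-3 mol (1:1 ratio)
n(HCl) consumed by analyte = 0.03111 − 3.691 × 10^-3 = 0.02742 mol
From the 1:2 ratio, n(CaCO3) = 1/2 × 0.02742 = 0.01371 mol
mass of CaCO3 = 0.01371 × 100.09 = 1.372 g

1.372 g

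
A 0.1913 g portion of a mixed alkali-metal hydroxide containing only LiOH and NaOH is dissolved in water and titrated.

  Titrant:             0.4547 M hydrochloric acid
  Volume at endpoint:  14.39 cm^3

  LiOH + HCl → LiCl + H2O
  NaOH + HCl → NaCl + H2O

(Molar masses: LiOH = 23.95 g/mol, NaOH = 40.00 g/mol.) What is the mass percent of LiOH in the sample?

54.93 %

n(HCl) = 0.01439 × 0.4547 = 6.543 × 10^-3 mol
Let x = n(LiOH), y = n(NaOH).
Titrant: 1x + 1y = 6.543 × 10^-3;  mass: 23.95x + 40.00y = 0.1913
Solving, x = 4.388 × 10^-3 mol, y = 2.155 × 10^-3 mol
mass of LiOH = 4.388 × 10^-3 × 23.95 = 0.1051 g
% LiOH = 0.1051 / 0.1913 × 100 = 54.93 %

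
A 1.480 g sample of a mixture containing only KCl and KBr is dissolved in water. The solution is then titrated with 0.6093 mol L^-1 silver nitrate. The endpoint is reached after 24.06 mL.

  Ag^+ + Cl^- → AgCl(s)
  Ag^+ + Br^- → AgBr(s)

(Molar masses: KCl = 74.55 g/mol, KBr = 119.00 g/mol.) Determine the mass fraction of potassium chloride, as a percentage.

n(AgNO3) = 0.02406 × 0.6093 = 0.01466 mol
Let x = n(KCl), y = n(KBr).
Titrant: 1x + 1y = 0.01466;  mass: 74.55x + 119.00y = 1.480
Solving, x = 5.951 × 10^-3 mol, y = 8.709 × 10^-3 mol
mass of KCl = 5.951 × 10^-3 × 74.55 = 0.4436 g
% KCl = 0.4436 / 1.480 × 100 = 29.97 %

29.97 %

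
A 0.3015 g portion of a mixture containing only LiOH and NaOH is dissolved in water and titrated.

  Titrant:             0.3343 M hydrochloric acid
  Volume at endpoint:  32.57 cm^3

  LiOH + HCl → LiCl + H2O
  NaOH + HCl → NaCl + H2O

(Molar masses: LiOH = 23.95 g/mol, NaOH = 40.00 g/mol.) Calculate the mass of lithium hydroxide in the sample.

n(HCl) = 0.03257 × 0.3343 = 0.01089 mol
Let x = n(LiOH), y = n(NaOH).
Titrant: 1x + 1y = 0.01089;  mass: 23.95x + 40.00y = 0.3015
Solving, x = 8.351 × 10^-3 mol, y = 2.538 × 10^-3 mol
mass of LiOH = 8.351 × 10^-3 × 23.95 = 0.2000 g

0.2000 g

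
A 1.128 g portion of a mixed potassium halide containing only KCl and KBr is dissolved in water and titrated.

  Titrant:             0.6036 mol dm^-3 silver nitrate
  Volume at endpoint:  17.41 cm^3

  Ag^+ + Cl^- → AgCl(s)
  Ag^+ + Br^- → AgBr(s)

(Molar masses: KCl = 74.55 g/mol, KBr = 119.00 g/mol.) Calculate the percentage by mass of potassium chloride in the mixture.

n(AgNO3) = 0.01741 × 0.6036 = 0.01051 mol
Let x = n(KCl), y = n(KBr).
Titrant: 1x + 1y = 0.01051;  mass: 74.55x + 119.00y = 1.128
Solving, x = 2.757 × 10^-3 mol, y = 7.752 × 10^-3 mol
mass of KCl = 2.757 × 10^-3 × 74.55 = 0.2055 g
% KCl = 0.2055 / 1.128 × 100 = 18.22 %

18.22 %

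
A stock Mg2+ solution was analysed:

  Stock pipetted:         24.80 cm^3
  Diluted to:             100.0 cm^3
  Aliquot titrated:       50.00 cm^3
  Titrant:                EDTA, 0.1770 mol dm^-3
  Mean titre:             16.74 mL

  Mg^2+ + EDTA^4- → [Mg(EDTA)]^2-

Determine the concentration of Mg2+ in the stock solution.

n(EDTA) = 0.01674 × 0.1770 = 2.963 × 10^-3 mol
n(Mg2+) in the aliquot = 2.963 × 10^-3 mol (1:1 ratio)
[Mg2+]_dilute = 2.963 × 10^-3 / 0.05000 = 0.05926 mol/L
Dilution factor = 100.0 / 24.80 = 4.032
[Mg2+]_stock = 0.05926 × 4.032 = 0.2389 mol/L

0.2389 mol/L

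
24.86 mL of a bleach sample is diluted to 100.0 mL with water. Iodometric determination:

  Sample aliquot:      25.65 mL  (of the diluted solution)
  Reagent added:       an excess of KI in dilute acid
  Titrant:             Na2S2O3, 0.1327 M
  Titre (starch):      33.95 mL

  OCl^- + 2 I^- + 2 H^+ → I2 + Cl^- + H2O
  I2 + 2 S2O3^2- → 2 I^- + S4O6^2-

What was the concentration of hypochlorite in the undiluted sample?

0.3533 M

n(S2O3^2-) = 0.03395 × 0.1327 = 4.505 × 10^-3 mol
n(I2) = n(S2O3^2-)/2 = 2.253 × 10^-3 mol
n(OCl^-) in the aliquot = 2.253 × 10^-3 mol (1:1 ratio)
[OCl^-]_dilute = 2.253 × 10^-3 / 0.02565 = 0.08782 mol/L
[OCl^-]_original = 0.08782 × 100.0/24.86 = 0.3533 mol/L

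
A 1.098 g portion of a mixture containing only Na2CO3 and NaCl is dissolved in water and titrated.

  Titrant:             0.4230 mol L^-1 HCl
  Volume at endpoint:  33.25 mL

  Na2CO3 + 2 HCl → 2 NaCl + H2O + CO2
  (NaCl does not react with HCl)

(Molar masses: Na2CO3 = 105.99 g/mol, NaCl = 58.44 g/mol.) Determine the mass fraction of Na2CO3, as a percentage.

67.88 %

n(HCl) = 0.03325 × 0.4230 = 0.01406 mol
Let x = n(Na2CO3), y = n(NaCl).
Titrant: 2x = 0.01406;  mass: 105.99x + 58.44y = 1.098
Solving, x = 7.032 × 10^-3 mol, y = 6.034 × 10^-3 mol
mass of Na2CO3 = 7.032 × 10^-3 × 105.99 = 0.7454 g
% Na2CO3 = 0.7454 / 1.098 × 100 = 67.88 %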